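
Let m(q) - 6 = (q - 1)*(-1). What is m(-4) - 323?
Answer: -312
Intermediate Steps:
m(q) = 7 - q (m(q) = 6 + (q - 1)*(-1) = 6 + (-1 + q)*(-1) = 6 + (1 - q) = 7 - q)
m(-4) - 323 = (7 - 1*(-4)) - 323 = (7 + 4) - 323 = 11 - 323 = -312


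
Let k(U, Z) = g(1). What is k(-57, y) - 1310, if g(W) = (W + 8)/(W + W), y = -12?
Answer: -2611/2 ≈ -1305.5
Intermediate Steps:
g(W) = (8 + W)/(2*W) (g(W) = (8 + W)/((2*W)) = (8 + W)*(1/(2*W)) = (8 + W)/(2*W))
k(U, Z) = 9/2 (k(U, Z) = (½)*(8 + 1)/1 = (½)*1*9 = 9/2)
k(-57, y) - 1310 = 9/2 - 1310 = -2611/2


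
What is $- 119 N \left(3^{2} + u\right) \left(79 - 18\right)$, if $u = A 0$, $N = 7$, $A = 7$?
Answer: $-457317$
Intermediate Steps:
$u = 0$ ($u = 7 \cdot 0 = 0$)
$- 119 N \left(3^{2} + u\right) \left(79 - 18\right) = \left(-119\right) 7 \left(3^{2} + 0\right) \left(79 - 18\right) = - 833 \left(9 + 0\right) 61 = - 833 \cdot 9 \cdot 61 = \left(-833\right) 549 = -457317$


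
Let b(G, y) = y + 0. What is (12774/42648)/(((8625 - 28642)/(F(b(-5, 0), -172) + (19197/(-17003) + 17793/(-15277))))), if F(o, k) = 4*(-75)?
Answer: 41793470887998/9239533627429679 ≈ 0.0045233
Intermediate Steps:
b(G, y) = y
F(o, k) = -300
(12774/42648)/(((8625 - 28642)/(F(b(-5, 0), -172) + (19197/(-17003) + 17793/(-15277))))) = (12774/42648)/(((8625 - 28642)/(-300 + (19197/(-17003) + 17793/(-15277))))) = (12774*(1/42648))/((-20017/(-300 + (19197*(-1/17003) + 17793*(-1/15277))))) = 2129/(7108*((-20017/(-300 + (-19197/17003 - 17793/15277))))) = 2129/(7108*((-20017/(-300 - 595806948/259754831)))) = 2129/(7108*((-20017/(-78522256248/259754831)))) = 2129/(7108*((-20017*(-259754831/78522256248)))) = 2129/(7108*(5199512452127/78522256248)) = (2129/7108)*(78522256248/5199512452127) = 41793470887998/9239533627429679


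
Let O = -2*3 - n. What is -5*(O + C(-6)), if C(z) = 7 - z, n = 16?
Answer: 45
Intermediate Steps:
O = -22 (O = -2*3 - 1*16 = -6 - 16 = -22)
-5*(O + C(-6)) = -5*(-22 + (7 - 1*(-6))) = -5*(-22 + (7 + 6)) = -5*(-22 + 13) = -5*(-9) = 45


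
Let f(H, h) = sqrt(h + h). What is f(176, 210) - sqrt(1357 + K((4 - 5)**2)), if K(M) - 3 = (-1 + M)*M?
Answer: -4*sqrt(85) + 2*sqrt(105) ≈ -16.384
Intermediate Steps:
f(H, h) = sqrt(2)*sqrt(h) (f(H, h) = sqrt(2*h) = sqrt(2)*sqrt(h))
K(M) = 3 + M*(-1 + M) (K(M) = 3 + (-1 + M)*M = 3 + M*(-1 + M))
f(176, 210) - sqrt(1357 + K((4 - 5)**2)) = sqrt(2)*sqrt(210) - sqrt(1357 + (3 + ((4 - 5)**2)**2 - (4 - 5)**2)) = 2*sqrt(105) - sqrt(1357 + (3 + ((-1)**2)**2 - 1*(-1)**2)) = 2*sqrt(105) - sqrt(1357 + (3 + 1**2 - 1*1)) = 2*sqrt(105) - sqrt(1357 + (3 + 1 - 1)) = 2*sqrt(105) - sqrt(1357 + 3) = 2*sqrt(105) - sqrt(1360) = 2*sqrt(105) - 4*sqrt(85) = -4*sqrt(85) + 2*sqrt(105)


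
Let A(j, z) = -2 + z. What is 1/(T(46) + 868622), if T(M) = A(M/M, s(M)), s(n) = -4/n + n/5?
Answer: 115/99892348 ≈ 1.1512e-6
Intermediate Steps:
s(n) = -4/n + n/5 (s(n) = -4/n + n*(⅕) = -4/n + n/5)
T(M) = -2 - 4/M + M/5 (T(M) = -2 + (-4/M + M/5) = -2 - 4/M + M/5)
1/(T(46) + 868622) = 1/((-2 - 4/46 + (⅕)*46) + 868622) = 1/((-2 - 4*1/46 + 46/5) + 868622) = 1/((-2 - 2/23 + 46/5) + 868622) = 1/(818/115 + 868622) = 1/(99892348/115) = 115/99892348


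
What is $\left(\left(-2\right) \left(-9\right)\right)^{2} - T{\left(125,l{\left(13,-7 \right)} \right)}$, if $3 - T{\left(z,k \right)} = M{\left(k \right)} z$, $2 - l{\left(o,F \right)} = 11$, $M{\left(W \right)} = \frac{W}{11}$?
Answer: $\frac{2406}{11} \approx 218.73$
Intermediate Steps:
$M{\left(W \right)} = \frac{W}{11}$ ($M{\left(W \right)} = W \frac{1}{11} = \frac{W}{11}$)
$l{\left(o,F \right)} = -9$ ($l{\left(o,F \right)} = 2 - 11 = -9$)
$T{\left(z,k \right)} = 3 - \frac{k z}{11}$ ($T{\left(z,k \right)} = 3 - \frac{k}{11} z = 3 - \frac{k z}{11}$)
$\left(\left(-2\right) \left(-9\right)\right)^{2} - T{\left(125,l{\left(13,-7 \right)} \right)} = \left(\left(-2\right) \left(-9\right)\right)^{2} - \left(3 - \left(- \frac{9}{11}\right) 125\right) = 18^{2} - \left(3 + \frac{1125}{11}\right) = 324 - \frac{1158}{11} = \frac{2406}{11}$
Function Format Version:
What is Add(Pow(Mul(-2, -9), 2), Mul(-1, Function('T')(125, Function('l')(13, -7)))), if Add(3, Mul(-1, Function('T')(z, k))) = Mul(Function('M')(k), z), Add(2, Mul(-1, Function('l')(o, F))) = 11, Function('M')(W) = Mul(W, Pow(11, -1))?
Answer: Rational(2406, 11) ≈ 218.73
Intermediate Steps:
Function('M')(W) = Mul(Rational(1, 11), W) (Function('M')(W) = Mul(W, Rational(1, 11)) = Mul(Rational(1, 11), W))
Function('l')(o, F) = -9 (Function('l')(o, F) = Add(2, Mul(-1, 11)) = Add(2, -11) = -9)
Function('T')(z, k) = Add(3, Mul(Rational(-1, 11), k, z)) (Function('T')(z, k) = Add(3, Mul(-1, Mul(Mul(Rational(1, 11), k), z))) = Add(3, Mul(-1, Mul(Rational(1, 11), k, z))) = Add(3, Mul(Rational(-1, 11), k, z)))
Add(Pow(Mul(-2, -9), 2), Mul(-1, Function('T')(125, Function('l')(13, -7)))) = Add(Pow(Mul(-2, -9), 2), Mul(-1, Add(3, Mul(Rational(-1, 11), -9, 125)))) = Add(Pow(18, 2), Mul(-1, Add(3, Rational(1125, 11)))) = Add(324, Mul(-1, Rational(1158, 11))) = Add(324, Rational(-1158, 11)) = Rational(2406, 11)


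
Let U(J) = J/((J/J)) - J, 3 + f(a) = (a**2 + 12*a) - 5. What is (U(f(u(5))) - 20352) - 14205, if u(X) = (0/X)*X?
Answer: -34557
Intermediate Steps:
u(X) = 0 (u(X) = 0*X = 0)
f(a) = -8 + a**2 + 12*a (f(a) = -3 + ((a**2 + 12*a) - 5) = -3 + (-5 + a**2 + 12*a) = -8 + a**2 + 12*a)
U(J) = 0 (U(J) = J/1 - J = J*1 - J = J - J = 0)
(U(f(u(5))) - 20352) - 14205 = (0 - 20352) - 14205 = -20352 - 14205 = -34557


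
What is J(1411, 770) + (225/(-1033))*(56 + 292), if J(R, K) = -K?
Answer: -873710/1033 ≈ -845.80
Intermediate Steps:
J(1411, 770) + (225/(-1033))*(56 + 292) = -1*770 + (225/(-1033))*(56 + 292) = -770 + (225*(-1/1033))*348 = -770 - 225/1033*348 = -770 - 78300/1033 = -873710/1033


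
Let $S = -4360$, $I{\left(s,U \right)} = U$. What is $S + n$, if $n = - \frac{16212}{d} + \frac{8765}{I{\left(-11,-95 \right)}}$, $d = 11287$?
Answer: $- \frac{955109219}{214453} \approx -4453.7$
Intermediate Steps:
$n = - \frac{20094139}{214453}$ ($n = - \frac{16212}{11287} + \frac{8765}{-95} = \left(-16212\right) \frac{1}{11287} + 8765 \left(- \frac{1}{95}\right) = - \frac{16212}{11287} - \frac{1753}{19} = - \frac{20094139}{214453} \approx -93.699$)
$S + n = -4360 - \frac{20094139}{214453} = - \frac{955109219}{214453}$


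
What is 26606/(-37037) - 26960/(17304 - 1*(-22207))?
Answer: -2049747186/1463368907 ≈ -1.4007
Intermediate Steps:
26606/(-37037) - 26960/(17304 - 1*(-22207)) = 26606*(-1/37037) - 26960/(17304 + 22207) = -26606/37037 - 26960/39511 = -2049747186/1463368907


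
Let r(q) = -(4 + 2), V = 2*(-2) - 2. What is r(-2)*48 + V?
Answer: -294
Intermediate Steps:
V = -6 (V = -4 - 2 = -6)
r(q) = -6 (r(q) = -1*6 = -6)
r(-2)*48 + V = -6*48 - 6 = -288 - 6 = -294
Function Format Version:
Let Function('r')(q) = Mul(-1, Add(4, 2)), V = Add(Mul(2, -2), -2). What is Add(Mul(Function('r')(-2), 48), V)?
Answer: -294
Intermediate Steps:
V = -6 (V = Add(-4, -2) = -6)
Function('r')(q) = -6 (Function('r')(q) = Mul(-1, 6) = -6)
Add(Mul(Function('r')(-2), 48), V) = Add(Mul(-6, 48), -6) = Add(-288, -6) = -294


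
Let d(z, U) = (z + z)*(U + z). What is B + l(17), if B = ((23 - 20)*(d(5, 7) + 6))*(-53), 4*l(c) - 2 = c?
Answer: -80117/4 ≈ -20029.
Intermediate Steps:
d(z, U) = 2*z*(U + z) (d(z, U) = (2*z)*(U + z) = 2*z*(U + z))
l(c) = ½ + c/4
B = -20034 (B = ((23 - 20)*(2*5*(7 + 5) + 6))*(-53) = (3*(2*5*12 + 6))*(-53) = (3*(120 + 6))*(-53) = (3*126)*(-53) = 378*(-53) = -20034)
B + l(17) = -20034 + (½ + (¼)*17) = -20034 + (½ + 17/4) = -20034 + 19/4 = -80117/4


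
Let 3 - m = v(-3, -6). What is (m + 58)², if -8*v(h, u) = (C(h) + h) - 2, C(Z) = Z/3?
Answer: 58081/16 ≈ 3630.1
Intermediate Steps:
C(Z) = Z/3 (C(Z) = Z*(⅓) = Z/3)
v(h, u) = ¼ - h/6 (v(h, u) = -((h/3 + h) - 2)/8 = -(4*h/3 - 2)/8 = -(-2 + 4*h/3)/8 = ¼ - h/6)
m = 9/4 (m = 3 - (¼ - ⅙*(-3)) = 3 - (¼ + ½) = 3 - 1*¾ = 3 - ¾ = 9/4 ≈ 2.2500)
(m + 58)² = (9/4 + 58)² = (241/4)² = 58081/16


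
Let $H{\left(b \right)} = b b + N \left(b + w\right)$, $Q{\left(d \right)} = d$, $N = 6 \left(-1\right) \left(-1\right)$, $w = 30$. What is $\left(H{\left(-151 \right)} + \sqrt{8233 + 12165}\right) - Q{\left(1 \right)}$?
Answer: $22074 + \sqrt{20398} \approx 22217.0$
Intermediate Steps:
$N = 6$ ($N = \left(-6\right) \left(-1\right) = 6$)
$H{\left(b \right)} = 180 + b^{2} + 6 b$ ($H{\left(b \right)} = b b + 6 \left(b + 30\right) = b^{2} + 6 \left(30 + b\right) = b^{2} + \left(180 + 6 b\right) = 180 + b^{2} + 6 b$)
$\left(H{\left(-151 \right)} + \sqrt{8233 + 12165}\right) - Q{\left(1 \right)} = \left(\left(180 + \left(-151\right)^{2} + 6 \left(-151\right)\right) + \sqrt{8233 + 12165}\right) - 1 = \left(\left(180 + 22801 - 906\right) + \sqrt{20398}\right) - 1 = \left(22075 + \sqrt{20398}\right) - 1 = 22074 + \sqrt{20398}$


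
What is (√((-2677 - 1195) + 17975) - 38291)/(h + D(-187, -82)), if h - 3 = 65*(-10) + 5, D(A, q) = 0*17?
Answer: 38291/642 - √1567/214 ≈ 59.458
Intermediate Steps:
D(A, q) = 0
h = -642 (h = 3 + (65*(-10) + 5) = 3 + (-650 + 5) = 3 - 645 = -642)
(√((-2677 - 1195) + 17975) - 38291)/(h + D(-187, -82)) = (√((-2677 - 1195) + 17975) - 38291)/(-642 + 0) = (√(-3872 + 17975) - 38291)/(-642) = (√14103 - 38291)*(-1/642) = (3*√1567 - 38291)*(-1/642) = (-38291 + 3*√1567)*(-1/642) = 38291/642 - √1567/214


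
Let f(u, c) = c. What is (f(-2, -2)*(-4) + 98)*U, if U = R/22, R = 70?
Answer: 3710/11 ≈ 337.27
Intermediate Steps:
U = 35/11 (U = 70/22 = 70*(1/22) = 35/11 ≈ 3.1818)
(f(-2, -2)*(-4) + 98)*U = (-2*(-4) + 98)*(35/11) = (8 + 98)*(35/11) = 106*(35/11) = 3710/11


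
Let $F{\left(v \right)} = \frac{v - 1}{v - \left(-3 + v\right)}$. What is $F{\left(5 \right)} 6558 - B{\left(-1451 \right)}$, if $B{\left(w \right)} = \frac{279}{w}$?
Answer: $\frac{12687823}{1451} \approx 8744.2$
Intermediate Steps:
$F{\left(v \right)} = - \frac{1}{3} + \frac{v}{3}$ ($F{\left(v \right)} = \frac{-1 + v}{3} = \left(-1 + v\right) \frac{1}{3} = - \frac{1}{3} + \frac{v}{3}$)
$F{\left(5 \right)} 6558 - B{\left(-1451 \right)} = \left(- \frac{1}{3} + \frac{1}{3} \cdot 5\right) 6558 - \frac{279}{-1451} = \left(- \frac{1}{3} + \frac{5}{3}\right) 6558 - 279 \left(- \frac{1}{1451}\right) = \frac{4}{3} \cdot 6558 - - \frac{279}{1451} = 8744 + \frac{279}{1451} = \frac{12687823}{1451}$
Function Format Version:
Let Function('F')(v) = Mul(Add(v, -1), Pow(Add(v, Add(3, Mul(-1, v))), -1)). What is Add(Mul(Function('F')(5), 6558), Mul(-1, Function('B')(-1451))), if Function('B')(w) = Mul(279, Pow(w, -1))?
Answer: Rational(12687823, 1451) ≈ 8744.2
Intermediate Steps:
Function('F')(v) = Add(Rational(-1, 3), Mul(Rational(1, 3), v)) (Function('F')(v) = Mul(Add(-1, v), Pow(3, -1)) = Mul(Add(-1, v), Rational(1, 3)) = Add(Rational(-1, 3), Mul(Rational(1, 3), v)))
Add(Mul(Function('F')(5), 6558), Mul(-1, Function('B')(-1451))) = Add(Mul(Add(Rational(-1, 3), Mul(Rational(1, 3), 5)), 6558), Mul(-1, Mul(279, Pow(-1451, -1)))) = Add(Mul(Add(Rational(-1, 3), Rational(5, 3)), 6558), Mul(-1, Mul(279, Rational(-1, 1451)))) = Add(Mul(Rational(4, 3), 6558), Mul(-1, Rational(-279, 1451))) = Add(8744, Rational(279, 1451)) = Rational(12687823, 1451)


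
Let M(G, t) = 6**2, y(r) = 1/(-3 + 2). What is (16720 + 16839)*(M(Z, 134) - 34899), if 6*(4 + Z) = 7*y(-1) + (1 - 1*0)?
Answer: -1169967417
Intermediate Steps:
y(r) = -1 (y(r) = 1/(-1) = -1)
Z = -5 (Z = -4 + (7*(-1) + (1 - 1*0))/6 = -4 + (-7 + (1 + 0))/6 = -4 + (-7 + 1)/6 = -4 + (1/6)*(-6) = -4 - 1 = -5)
M(G, t) = 36
(16720 + 16839)*(M(Z, 134) - 34899) = (16720 + 16839)*(36 - 34899) = 33559*(-34863) = -1169967417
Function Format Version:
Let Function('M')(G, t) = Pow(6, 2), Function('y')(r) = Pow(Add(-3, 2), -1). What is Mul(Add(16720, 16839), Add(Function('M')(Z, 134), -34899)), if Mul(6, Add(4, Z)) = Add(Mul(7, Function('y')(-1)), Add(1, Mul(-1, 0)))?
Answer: -1169967417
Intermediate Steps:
Function('y')(r) = -1 (Function('y')(r) = Pow(-1, -1) = -1)
Z = -5 (Z = Add(-4, Mul(Rational(1, 6), Add(Mul(7, -1), Add(1, Mul(-1, 0))))) = Add(-4, Mul(Rational(1, 6), Add(-7, Add(1, 0)))) = Add(-4, Mul(Rational(1, 6), Add(-7, 1))) = Add(-4, Mul(Rational(1, 6), -6)) = Add(-4, -1) = -5)
Function('M')(G, t) = 36
Mul(Add(16720, 16839), Add(Function('M')(Z, 134), -34899)) = Mul(Add(16720, 16839), Add(36, -34899)) = Mul(33559, -34863) = -1169967417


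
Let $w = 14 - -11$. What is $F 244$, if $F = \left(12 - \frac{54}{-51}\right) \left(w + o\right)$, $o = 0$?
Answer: $\frac{1354200}{17} \approx 79659.0$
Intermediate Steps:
$w = 25$ ($w = 14 + 11 = 25$)
$F = \frac{5550}{17}$ ($F = \left(12 - \frac{54}{-51}\right) \left(25 + 0\right) = \left(12 - - \frac{18}{17}\right) 25 = \left(12 + \frac{18}{17}\right) 25 = \frac{222}{17} \cdot 25 = \frac{5550}{17} \approx 326.47$)
$F 244 = \frac{5550}{17} \cdot 244 = \frac{1354200}{17}$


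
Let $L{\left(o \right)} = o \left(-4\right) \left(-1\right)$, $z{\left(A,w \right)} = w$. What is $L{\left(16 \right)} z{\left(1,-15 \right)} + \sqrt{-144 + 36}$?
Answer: $-960 + 6 i \sqrt{3} \approx -960.0 + 10.392 i$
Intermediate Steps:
$L{\left(o \right)} = 4 o$ ($L{\left(o \right)} = - 4 o \left(-1\right) = 4 o$)
$L{\left(16 \right)} z{\left(1,-15 \right)} + \sqrt{-144 + 36} = 4 \cdot 16 \left(-15\right) + \sqrt{-144 + 36} = 64 \left(-15\right) + \sqrt{-108} = -960 + 6 i \sqrt{3}$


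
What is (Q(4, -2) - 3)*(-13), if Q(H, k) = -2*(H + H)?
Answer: 247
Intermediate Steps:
Q(H, k) = -4*H
(Q(4, -2) - 3)*(-13) = (-4*4 - 3)*(-13) = (-16 - 3)*(-13) = -19*(-13) = 247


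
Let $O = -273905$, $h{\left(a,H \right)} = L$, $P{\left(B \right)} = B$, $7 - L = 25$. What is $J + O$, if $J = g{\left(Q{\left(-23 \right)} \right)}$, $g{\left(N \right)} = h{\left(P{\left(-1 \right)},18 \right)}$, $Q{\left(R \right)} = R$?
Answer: $-273923$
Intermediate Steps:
$L = -18$ ($L = 7 - 25 = -18$)
$h{\left(a,H \right)} = -18$
$g{\left(N \right)} = -18$
$J = -18$
$J + O = -18 - 273905 = -273923$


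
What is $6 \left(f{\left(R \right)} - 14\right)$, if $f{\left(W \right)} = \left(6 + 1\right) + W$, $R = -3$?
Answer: $-60$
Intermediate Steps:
$f{\left(W \right)} = 7 + W$
$6 \left(f{\left(R \right)} - 14\right) = 6 \left(\left(7 - 3\right) - 14\right) = 6 \left(4 - 14\right) = 6 \left(-10\right) = -60$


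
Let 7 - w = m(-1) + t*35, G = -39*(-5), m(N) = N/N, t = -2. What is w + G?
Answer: 271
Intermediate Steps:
m(N) = 1
G = 195
w = 76 (w = 7 - (1 - 2*35) = 7 - (1 - 70) = 7 - 1*(-69) = 7 + 69 = 76)
w + G = 76 + 195 = 271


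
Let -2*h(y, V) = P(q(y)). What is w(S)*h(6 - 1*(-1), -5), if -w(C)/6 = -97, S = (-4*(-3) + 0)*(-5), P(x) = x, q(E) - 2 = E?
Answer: -2619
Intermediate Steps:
q(E) = 2 + E
h(y, V) = -1 - y/2 (h(y, V) = -(2 + y)/2 = -1 - y/2)
S = -60 (S = (12 + 0)*(-5) = 12*(-5) = -60)
w(C) = 582 (w(C) = -6*(-97) = 582)
w(S)*h(6 - 1*(-1), -5) = 582*(-1 - (6 - 1*(-1))/2) = 582*(-1 - (6 + 1)/2) = 582*(-1 - ½*7) = 582*(-1 - 7/2) = 582*(-9/2) = -2619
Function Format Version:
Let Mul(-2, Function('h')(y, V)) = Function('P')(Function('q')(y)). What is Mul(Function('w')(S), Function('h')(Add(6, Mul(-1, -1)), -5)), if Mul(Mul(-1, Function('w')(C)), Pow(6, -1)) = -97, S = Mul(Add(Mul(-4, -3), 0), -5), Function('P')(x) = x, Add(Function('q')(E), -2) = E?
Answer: -2619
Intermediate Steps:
Function('q')(E) = Add(2, E)
Function('h')(y, V) = Add(-1, Mul(Rational(-1, 2), y)) (Function('h')(y, V) = Mul(Rational(-1, 2), Add(2, y)) = Add(-1, Mul(Rational(-1, 2), y)))
S = -60 (S = Mul(Add(12, 0), -5) = Mul(12, -5) = -60)
Function('w')(C) = 582 (Function('w')(C) = Mul(-6, -97) = 582)
Mul(Function('w')(S), Function('h')(Add(6, Mul(-1, -1)), -5)) = Mul(582, Add(-1, Mul(Rational(-1, 2), Add(6, Mul(-1, -1))))) = Mul(582, Add(-1, Mul(Rational(-1, 2), Add(6, 1)))) = Mul(582, Add(-1, Mul(Rational(-1, 2), 7))) = Mul(582, Add(-1, Rational(-7, 2))) = Mul(582, Rational(-9, 2)) = -2619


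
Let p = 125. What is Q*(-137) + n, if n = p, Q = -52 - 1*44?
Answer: 13277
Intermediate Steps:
Q = -96 (Q = -52 - 44 = -96)
n = 125
Q*(-137) + n = -96*(-137) + 125 = 13152 + 125 = 13277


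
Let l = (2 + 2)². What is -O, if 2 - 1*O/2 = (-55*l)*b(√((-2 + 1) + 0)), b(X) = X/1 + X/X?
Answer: -1764 - 1760*I ≈ -1764.0 - 1760.0*I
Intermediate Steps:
b(X) = 1 + X (b(X) = X*1 + 1 = X + 1 = 1 + X)
l = 16 (l = 4² = 16)
O = 1764 + 1760*I (O = 4 - 2*(-55*16)*(1 + √((-2 + 1) + 0)) = 4 - (-1760)*(1 + √(-1 + 0)) = 4 - (-1760)*(1 + √(-1)) = 4 - (-1760)*(1 + I) = 4 - 2*(-880 - 880*I) = 4 + (1760 + 1760*I) = 1764 + 1760*I ≈ 1764.0 + 1760.0*I)
-O = -(1764 + 1760*I) = -1764 - 1760*I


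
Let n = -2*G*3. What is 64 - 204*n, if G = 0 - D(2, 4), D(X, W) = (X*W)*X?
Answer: -19520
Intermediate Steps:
D(X, W) = W*X**2 (D(X, W) = (W*X)*X = W*X**2)
G = -16 (G = 0 - 4*2**2 = 0 - 4*4 = 0 - 1*16 = 0 - 16 = -16)
n = 96 (n = -2*(-16)*3 = 32*3 = 96)
64 - 204*n = 64 - 204*96 = 64 - 19584 = -19520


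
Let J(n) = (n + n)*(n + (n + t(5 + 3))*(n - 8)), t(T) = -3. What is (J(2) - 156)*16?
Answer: -1984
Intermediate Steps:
J(n) = 2*n*(n + (-8 + n)*(-3 + n)) (J(n) = (n + n)*(n + (n - 3)*(n - 8)) = (2*n)*(n + (-3 + n)*(-8 + n)) = (2*n)*(n + (-8 + n)*(-3 + n)) = 2*n*(n + (-8 + n)*(-3 + n)))
(J(2) - 156)*16 = (2*2*(24 + 2**2 - 10*2) - 156)*16 = (2*2*(24 + 4 - 20) - 156)*16 = (2*2*8 - 156)*16 = (32 - 156)*16 = -124*16 = -1984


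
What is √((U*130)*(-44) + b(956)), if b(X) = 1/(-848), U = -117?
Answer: √30078322507/212 ≈ 818.07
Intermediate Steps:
b(X) = -1/848
√((U*130)*(-44) + b(956)) = √(-117*130*(-44) - 1/848) = √(-15210*(-44) - 1/848) = √(669240 - 1/848) = √(567515519/848) = √30078322507/212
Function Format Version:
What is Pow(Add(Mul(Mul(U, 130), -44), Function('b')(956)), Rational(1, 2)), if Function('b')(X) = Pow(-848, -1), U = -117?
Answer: Mul(Rational(1, 212), Pow(30078322507, Rational(1, 2))) ≈ 818.07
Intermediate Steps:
Function('b')(X) = Rational(-1, 848)
Pow(Add(Mul(Mul(U, 130), -44), Function('b')(956)), Rational(1, 2)) = Pow(Add(Mul(Mul(-117, 130), -44), Rational(-1, 848)), Rational(1, 2)) = Pow(Add(Mul(-15210, -44), Rational(-1, 848)), Rational(1, 2)) = Pow(Add(669240, Rational(-1, 848)), Rational(1, 2)) = Pow(Rational(567515519, 848), Rational(1, 2)) = Mul(Rational(1, 212), Pow(30078322507, Rational(1, 2)))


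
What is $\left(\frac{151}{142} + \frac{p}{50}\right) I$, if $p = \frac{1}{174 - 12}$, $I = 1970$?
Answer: $\frac{120489337}{57510} \approx 2095.1$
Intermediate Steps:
$p = \frac{1}{162} \approx 0.0061728$
$\left(\frac{151}{142} + \frac{p}{50}\right) I = \left(\frac{151}{142} + \frac{1}{162 \cdot 50}\right) 1970 = \left(151 \cdot \frac{1}{142} + \frac{1}{162} \cdot \frac{1}{50}\right) 1970 = \left(\frac{151}{142} + \frac{1}{8100}\right) 1970 = \frac{611621}{575100} \cdot 1970 = \frac{120489337}{57510}$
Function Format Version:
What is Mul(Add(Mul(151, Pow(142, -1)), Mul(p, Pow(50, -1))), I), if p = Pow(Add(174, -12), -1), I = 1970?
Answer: Rational(120489337, 57510) ≈ 2095.1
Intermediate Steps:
p = Rational(1, 162) (p = Pow(162, -1) = Rational(1, 162) ≈ 0.0061728)
Mul(Add(Mul(151, Pow(142, -1)), Mul(p, Pow(50, -1))), I) = Mul(Add(Mul(151, Pow(142, -1)), Mul(Rational(1, 162), Pow(50, -1))), 1970) = Mul(Add(Mul(151, Rational(1, 142)), Mul(Rational(1, 162), Rational(1, 50))), 1970) = Mul(Add(Rational(151, 142), Rational(1, 8100)), 1970) = Mul(Rational(611621, 575100), 1970) = Rational(120489337, 57510)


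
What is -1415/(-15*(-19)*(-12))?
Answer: 283/684 ≈ 0.41374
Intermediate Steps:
-1415/(-15*(-19)*(-12)) = -1415/(285*(-12)) = -1415/(-3420) = -1415*(-1/3420) = 283/684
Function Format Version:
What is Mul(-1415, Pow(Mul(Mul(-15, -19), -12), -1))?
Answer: Rational(283, 684) ≈ 0.41374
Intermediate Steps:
Mul(-1415, Pow(Mul(Mul(-15, -19), -12), -1)) = Mul(-1415, Pow(Mul(285, -12), -1)) = Mul(-1415, Pow(-3420, -1)) = Mul(-1415, Rational(-1, 3420)) = Rational(283, 684)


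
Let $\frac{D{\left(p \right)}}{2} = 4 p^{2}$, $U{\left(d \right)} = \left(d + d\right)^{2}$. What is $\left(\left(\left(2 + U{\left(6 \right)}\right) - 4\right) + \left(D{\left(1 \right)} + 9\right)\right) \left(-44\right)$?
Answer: $-6996$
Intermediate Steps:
$U{\left(d \right)} = 4 d^{2}$ ($U{\left(d \right)} = \left(2 d\right)^{2} = 4 d^{2}$)
$D{\left(p \right)} = 8 p^{2}$ ($D{\left(p \right)} = 2 \cdot 4 p^{2} = 8 p^{2}$)
$\left(\left(\left(2 + U{\left(6 \right)}\right) - 4\right) + \left(D{\left(1 \right)} + 9\right)\right) \left(-44\right) = \left(\left(\left(2 + 4 \cdot 6^{2}\right) - 4\right) + \left(8 \cdot 1^{2} + 9\right)\right) \left(-44\right) = \left(\left(\left(2 + 4 \cdot 36\right) - 4\right) + \left(8 \cdot 1 + 9\right)\right) \left(-44\right) = \left(\left(\left(2 + 144\right) - 4\right) + \left(8 + 9\right)\right) \left(-44\right) = \left(\left(146 - 4\right) + 17\right) \left(-44\right) = \left(142 + 17\right) \left(-44\right) = 159 \left(-44\right) = -6996$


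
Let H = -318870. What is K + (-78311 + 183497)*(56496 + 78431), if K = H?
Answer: 14192112552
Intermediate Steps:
K = -318870
K + (-78311 + 183497)*(56496 + 78431) = -318870 + (-78311 + 183497)*(56496 + 78431) = -318870 + 105186*134927 = -318870 + 14192431422 = 14192112552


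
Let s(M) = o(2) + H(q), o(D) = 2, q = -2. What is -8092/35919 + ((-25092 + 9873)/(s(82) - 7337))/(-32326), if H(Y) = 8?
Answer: -1917157906645/8507508611238 ≈ -0.22535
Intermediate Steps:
s(M) = 10 (s(M) = 2 + 8 = 10)
-8092/35919 + ((-25092 + 9873)/(s(82) - 7337))/(-32326) = -8092/35919 + ((-25092 + 9873)/(10 - 7337))/(-32326) = -8092*1/35919 - 15219/(-7327)*(-1/32326) = -8092/35919 - 15219*(-1/7327)*(-1/32326) = -8092/35919 + (15219/7327)*(-1/32326) = -8092/35919 - 15219/236852602 = -1917157906645/8507508611238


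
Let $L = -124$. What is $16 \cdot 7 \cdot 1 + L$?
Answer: $-12$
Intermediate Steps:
$16 \cdot 7 \cdot 1 + L = 16 \cdot 7 \cdot 1 - 124 = 16 \cdot 7 - 124 = 112 - 124 = -12$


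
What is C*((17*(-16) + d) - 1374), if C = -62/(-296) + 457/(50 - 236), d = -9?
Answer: 51197425/13764 ≈ 3719.7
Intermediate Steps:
C = -30935/13764 (C = -62*(-1/296) + 457/(-186) = 31/148 + 457*(-1/186) = 31/148 - 457/186 = -30935/13764 ≈ -2.2475)
C*((17*(-16) + d) - 1374) = -30935*((17*(-16) - 9) - 1374)/13764 = -30935*((-272 - 9) - 1374)/13764 = -30935*(-281 - 1374)/13764 = -30935/13764*(-1655) = 51197425/13764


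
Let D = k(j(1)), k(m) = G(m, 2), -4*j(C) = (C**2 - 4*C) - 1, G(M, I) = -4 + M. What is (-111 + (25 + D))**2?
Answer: 7921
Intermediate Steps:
j(C) = 1/4 + C - C**2/4 (j(C) = -((C**2 - 4*C) - 1)/4 = -(-1 + C**2 - 4*C)/4 = 1/4 + C - C**2/4)
k(m) = -4 + m
D = -3 (D = -4 + (1/4 + 1 - 1/4*1**2) = -4 + (1/4 + 1 - 1/4*1) = -4 + (1/4 + 1 - 1/4) = -4 + 1 = -3)
(-111 + (25 + D))**2 = (-111 + (25 - 3))**2 = (-111 + 22)**2 = (-89)**2 = 7921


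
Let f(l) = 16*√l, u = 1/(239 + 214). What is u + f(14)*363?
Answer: 1/453 + 5808*√14 ≈ 21732.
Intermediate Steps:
u = 1/453 ≈ 0.0022075
u + f(14)*363 = 1/453 + (16*√14)*363 = 1/453 + 5808*√14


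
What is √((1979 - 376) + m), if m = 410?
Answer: √2013 ≈ 44.866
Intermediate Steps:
√((1979 - 376) + m) = √((1979 - 376) + 410) = √(1603 + 410) = √2013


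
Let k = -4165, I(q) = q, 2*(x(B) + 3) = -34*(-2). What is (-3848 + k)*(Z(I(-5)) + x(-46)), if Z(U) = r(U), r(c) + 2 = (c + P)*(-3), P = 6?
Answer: -208338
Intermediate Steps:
x(B) = 31 (x(B) = -3 + (-34*(-2))/2 = -3 + (½)*68 = -3 + 34 = 31)
r(c) = -20 - 3*c (r(c) = -2 + (c + 6)*(-3) = -2 + (6 + c)*(-3) = -2 + (-18 - 3*c) = -20 - 3*c)
Z(U) = -20 - 3*U
(-3848 + k)*(Z(I(-5)) + x(-46)) = (-3848 - 4165)*((-20 - 3*(-5)) + 31) = -8013*((-20 + 15) + 31) = -8013*(-5 + 31) = -8013*26 = -208338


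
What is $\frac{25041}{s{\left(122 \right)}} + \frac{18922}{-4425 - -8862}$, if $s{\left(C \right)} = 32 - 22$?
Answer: $\frac{111296137}{44370} \approx 2508.4$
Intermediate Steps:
$s{\left(C \right)} = 10$ ($s{\left(C \right)} = 32 - 22 = 10$)
$\frac{25041}{s{\left(122 \right)}} + \frac{18922}{-4425 - -8862} = \frac{25041}{10} + \frac{18922}{-4425 - -8862} = 25041 \cdot \frac{1}{10} + \frac{18922}{-4425 + 8862} = \frac{25041}{10} + \frac{18922}{4437} = \frac{111296137}{44370}$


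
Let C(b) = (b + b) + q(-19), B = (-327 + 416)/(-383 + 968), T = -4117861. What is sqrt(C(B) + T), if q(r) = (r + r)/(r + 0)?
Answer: I*sqrt(156581576905)/195 ≈ 2029.3*I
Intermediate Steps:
q(r) = 2 (q(r) = (2*r)/r = 2)
B = 89/585 ≈ 0.15214
C(b) = 2 + 2*b (C(b) = (b + b) + 2 = 2*b + 2 = 2 + 2*b)
sqrt(C(B) + T) = sqrt((2 + 2*(89/585)) - 4117861) = sqrt((2 + 178/585) - 4117861) = sqrt(1348/585 - 4117861) = sqrt(-2408947337/585) = I*sqrt(156581576905)/195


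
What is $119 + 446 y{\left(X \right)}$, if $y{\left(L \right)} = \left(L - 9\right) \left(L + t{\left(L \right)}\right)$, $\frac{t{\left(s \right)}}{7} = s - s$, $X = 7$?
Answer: $-6125$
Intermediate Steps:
$t{\left(s \right)} = 0$ ($t{\left(s \right)} = 7 \left(s - s\right) = 7 \cdot 0 = 0$)
$y{\left(L \right)} = L \left(-9 + L\right)$ ($y{\left(L \right)} = \left(L - 9\right) \left(L + 0\right) = \left(-9 + L\right) L = L \left(-9 + L\right)$)
$119 + 446 y{\left(X \right)} = 119 + 446 \cdot 7 \left(-9 + 7\right) = 119 + 446 \cdot 7 \left(-2\right) = 119 + 446 \left(-14\right) = 119 - 6244 = -6125$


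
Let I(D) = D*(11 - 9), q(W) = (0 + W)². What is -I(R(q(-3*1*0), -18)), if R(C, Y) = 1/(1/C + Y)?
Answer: 0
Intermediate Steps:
q(W) = W²
R(C, Y) = 1/(Y + 1/C)
I(D) = 2*D (I(D) = D*2 = 2*D)
-I(R(q(-3*1*0), -18)) = -2*(-3*1*0)²/(1 + (-3*1*0)²*(-18)) = -2*(-3*0)²/(1 + (-3*0)²*(-18)) = -2*0²/(1 + 0²*(-18)) = -2*0/(1 + 0*(-18)) = -2*0/(1 + 0) = -2*0/1 = -2*0*1 = -2*0 = -1*0 = 0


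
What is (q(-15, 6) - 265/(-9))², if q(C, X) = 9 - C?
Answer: 231361/81 ≈ 2856.3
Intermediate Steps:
(q(-15, 6) - 265/(-9))² = ((9 - 1*(-15)) - 265/(-9))² = ((9 + 15) - 265*(-⅑))² = (24 + 265/9)² = (481/9)² = 231361/81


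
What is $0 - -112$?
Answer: $112$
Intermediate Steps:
$0 - -112 = 0 + 112 = 112$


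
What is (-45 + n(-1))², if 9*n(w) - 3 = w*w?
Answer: 160801/81 ≈ 1985.2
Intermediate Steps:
n(w) = ⅓ + w²/9 (n(w) = ⅓ + (w*w)/9 = ⅓ + w²/9)
(-45 + n(-1))² = (-45 + (⅓ + (⅑)*(-1)²))² = (-45 + (⅓ + (⅑)*1))² = (-45 + (⅓ + ⅑))² = (-45 + 4/9)² = (-401/9)² = 160801/81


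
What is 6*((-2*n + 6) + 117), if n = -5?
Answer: 798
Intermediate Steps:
6*((-2*n + 6) + 117) = 6*((-2*(-5) + 6) + 117) = 6*((10 + 6) + 117) = 6*(16 + 117) = 6*133 = 798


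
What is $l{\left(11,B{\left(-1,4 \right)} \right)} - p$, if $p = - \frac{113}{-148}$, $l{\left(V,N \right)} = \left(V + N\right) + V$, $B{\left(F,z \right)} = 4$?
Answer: $\frac{3735}{148} \approx 25.236$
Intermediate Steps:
$l{\left(V,N \right)} = N + 2 V$ ($l{\left(V,N \right)} = \left(N + V\right) + V = N + 2 V$)
$p = \frac{113}{148}$ ($p = \left(-113\right) \left(- \frac{1}{148}\right) = \frac{113}{148} \approx 0.76351$)
$l{\left(11,B{\left(-1,4 \right)} \right)} - p = \left(4 + 2 \cdot 11\right) - \frac{113}{148} = \left(4 + 22\right) - \frac{113}{148} = 26 - \frac{113}{148} = \frac{3735}{148}$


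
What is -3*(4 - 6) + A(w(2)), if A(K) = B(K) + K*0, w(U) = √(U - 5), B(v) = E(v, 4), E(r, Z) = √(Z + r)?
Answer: 6 + √(4 + I*√3) ≈ 8.0444 + 0.42361*I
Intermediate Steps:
B(v) = √(4 + v)
w(U) = √(-5 + U)
A(K) = √(4 + K) (A(K) = √(4 + K) + K*0 = √(4 + K) + 0 = √(4 + K))
-3*(4 - 6) + A(w(2)) = -3*(4 - 6) + √(4 + √(-5 + 2)) = -3*(-2) + √(4 + √(-3)) = 6 + √(4 + I*√3)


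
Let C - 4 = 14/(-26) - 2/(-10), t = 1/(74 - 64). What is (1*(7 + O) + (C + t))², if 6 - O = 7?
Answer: 1610361/16900 ≈ 95.288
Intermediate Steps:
O = -1 (O = 6 - 1*7 = 6 - 7 = -1)
t = ⅒ (t = 1/10 = ⅒ ≈ 0.10000)
C = 238/65 (C = 4 + (14/(-26) - 2/(-10)) = 4 + (14*(-1/26) - 2*(-⅒)) = 4 + (-7/13 + ⅕) = 4 - 22/65 = 238/65 ≈ 3.6615)
(1*(7 + O) + (C + t))² = (1*(7 - 1) + (238/65 + ⅒))² = (1*6 + 489/130)² = (6 + 489/130)² = (1269/130)² = 1610361/16900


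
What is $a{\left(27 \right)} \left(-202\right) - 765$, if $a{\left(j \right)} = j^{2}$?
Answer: $-148023$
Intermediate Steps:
$a{\left(27 \right)} \left(-202\right) - 765 = 27^{2} \left(-202\right) - 765 = 729 \left(-202\right) - 765 = -147258 - 765 = -148023$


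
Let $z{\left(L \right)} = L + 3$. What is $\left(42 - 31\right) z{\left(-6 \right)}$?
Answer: $-33$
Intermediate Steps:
$z{\left(L \right)} = 3 + L$
$\left(42 - 31\right) z{\left(-6 \right)} = \left(42 - 31\right) \left(3 - 6\right) = 11 \left(-3\right) = -33$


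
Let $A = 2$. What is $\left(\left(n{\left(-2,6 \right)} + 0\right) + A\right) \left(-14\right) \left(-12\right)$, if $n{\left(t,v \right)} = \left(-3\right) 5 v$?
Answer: $-14784$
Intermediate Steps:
$n{\left(t,v \right)} = - 15 v$
$\left(\left(n{\left(-2,6 \right)} + 0\right) + A\right) \left(-14\right) \left(-12\right) = \left(\left(\left(-15\right) 6 + 0\right) + 2\right) \left(-14\right) \left(-12\right) = \left(\left(-90 + 0\right) + 2\right) \left(-14\right) \left(-12\right) = \left(-90 + 2\right) \left(-14\right) \left(-12\right) = \left(-88\right) \left(-14\right) \left(-12\right) = 1232 \left(-12\right) = -14784$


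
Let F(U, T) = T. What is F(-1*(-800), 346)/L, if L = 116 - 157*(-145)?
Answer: 346/22881 ≈ 0.015122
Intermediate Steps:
L = 22881 (L = 116 + 22765 = 22881)
F(-1*(-800), 346)/L = 346/22881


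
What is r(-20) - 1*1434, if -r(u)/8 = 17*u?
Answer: 1286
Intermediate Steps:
r(u) = -136*u
r(-20) - 1*1434 = -136*(-20) - 1*1434 = 2720 - 1434 = 1286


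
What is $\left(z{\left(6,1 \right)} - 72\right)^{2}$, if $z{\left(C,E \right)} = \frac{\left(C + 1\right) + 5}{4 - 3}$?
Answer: $3600$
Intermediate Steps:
$z{\left(C,E \right)} = 6 + C$ ($z{\left(C,E \right)} = \frac{\left(1 + C\right) + 5}{1} = \left(6 + C\right) 1 = 6 + C$)
$\left(z{\left(6,1 \right)} - 72\right)^{2} = \left(\left(6 + 6\right) - 72\right)^{2} = \left(12 - 72\right)^{2} = \left(-60\right)^{2} = 3600$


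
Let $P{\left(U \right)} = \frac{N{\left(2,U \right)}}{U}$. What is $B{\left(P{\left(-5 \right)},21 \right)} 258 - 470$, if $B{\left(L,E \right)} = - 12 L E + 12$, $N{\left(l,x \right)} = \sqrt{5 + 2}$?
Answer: $2626 + \frac{65016 \sqrt{7}}{5} \approx 37029.0$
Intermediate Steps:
$N{\left(l,x \right)} = \sqrt{7}$
$P{\left(U \right)} = \frac{\sqrt{7}}{U}$
$B{\left(L,E \right)} = 12 - 12 E L$ ($B{\left(L,E \right)} = - 12 E L + 12 = 12 - 12 E L$)
$B{\left(P{\left(-5 \right)},21 \right)} 258 - 470 = \left(12 - 252 \frac{\sqrt{7}}{-5}\right) 258 - 470 = \left(12 - 252 \sqrt{7} \left(- \frac{1}{5}\right)\right) 258 - 470 = \left(12 - 252 \left(- \frac{\sqrt{7}}{5}\right)\right) 258 - 470 = \left(12 + \frac{252 \sqrt{7}}{5}\right) 258 - 470 = \left(3096 + \frac{65016 \sqrt{7}}{5}\right) - 470 = 2626 + \frac{65016 \sqrt{7}}{5}$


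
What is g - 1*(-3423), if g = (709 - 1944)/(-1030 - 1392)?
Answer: 8291741/2422 ≈ 3423.5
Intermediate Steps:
g = 1235/2422 (g = -1235/(-2422) = -1235*(-1/2422) = 1235/2422 ≈ 0.50991)
g - 1*(-3423) = 1235/2422 - 1*(-3423) = 1235/2422 + 3423 = 8291741/2422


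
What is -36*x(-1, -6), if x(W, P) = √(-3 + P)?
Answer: -108*I ≈ -108.0*I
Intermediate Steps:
-36*x(-1, -6) = -36*√(-3 - 6) = -108*I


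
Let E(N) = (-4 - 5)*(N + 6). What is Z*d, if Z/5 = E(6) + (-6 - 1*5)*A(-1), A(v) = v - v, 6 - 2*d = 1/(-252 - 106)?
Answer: -290115/179 ≈ -1620.8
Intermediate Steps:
d = 2149/716 (d = 3 - 1/(2*(-252 - 106)) = 3 - 1/2/(-358) = 3 - 1/2*(-1/358) = 3 + 1/716 = 2149/716 ≈ 3.0014)
E(N) = -54 - 9*N (E(N) = -9*(6 + N) = -54 - 9*N)
A(v) = 0
Z = -540 (Z = 5*((-54 - 9*6) + (-6 - 1*5)*0) = 5*((-54 - 54) + (-6 - 5)*0) = 5*(-108 - 11*0) = 5*(-108 + 0) = 5*(-108) = -540)
Z*d = -540*2149/716 = -290115/179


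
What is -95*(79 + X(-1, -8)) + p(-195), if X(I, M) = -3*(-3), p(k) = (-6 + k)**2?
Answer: 32041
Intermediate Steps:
X(I, M) = 9
-95*(79 + X(-1, -8)) + p(-195) = -95*(79 + 9) + (-6 - 195)**2 = -95*88 + (-201)**2 = -8360 + 40401 = 32041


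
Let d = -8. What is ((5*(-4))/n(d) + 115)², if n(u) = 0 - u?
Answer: 50625/4 ≈ 12656.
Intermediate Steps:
n(u) = -u
((5*(-4))/n(d) + 115)² = ((5*(-4))/((-1*(-8))) + 115)² = (-20/8 + 115)² = (-20*⅛ + 115)² = (-5/2 + 115)² = (225/2)² = 50625/4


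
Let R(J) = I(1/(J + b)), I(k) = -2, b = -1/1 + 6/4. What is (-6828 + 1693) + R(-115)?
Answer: -5137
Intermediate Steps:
b = ½ (b = -1*1 + 6*(¼) = -1 + 3/2 = ½ ≈ 0.50000)
R(J) = -2
(-6828 + 1693) + R(-115) = (-6828 + 1693) - 2 = -5135 - 2 = -5137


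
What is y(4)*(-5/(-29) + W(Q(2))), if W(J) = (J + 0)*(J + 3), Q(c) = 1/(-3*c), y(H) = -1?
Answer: 313/1044 ≈ 0.29981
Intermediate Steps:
Q(c) = -1/(3*c)
W(J) = J*(3 + J)
y(4)*(-5/(-29) + W(Q(2))) = -(-5/(-29) + (-⅓/2)*(3 - ⅓/2)) = -(-5*(-1/29) + (-⅓*½)*(3 - ⅓*½)) = -(5/29 - (3 - ⅙)/6) = -(5/29 - ⅙*17/6) = -(5/29 - 17/36) = -1*(-313/1044) = 313/1044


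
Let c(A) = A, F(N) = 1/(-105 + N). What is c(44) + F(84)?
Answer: 923/21 ≈ 43.952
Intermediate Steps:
c(44) + F(84) = 44 + 1/(-105 + 84) = 44 + 1/(-21) = 44 - 1/21 = 923/21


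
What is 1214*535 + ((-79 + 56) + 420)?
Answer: 649887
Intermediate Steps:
1214*535 + ((-79 + 56) + 420) = 649490 + (-23 + 420) = 649490 + 397 = 649887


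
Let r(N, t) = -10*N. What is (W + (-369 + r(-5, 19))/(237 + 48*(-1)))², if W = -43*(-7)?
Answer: 3200164900/35721 ≈ 89588.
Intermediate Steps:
W = 301
(W + (-369 + r(-5, 19))/(237 + 48*(-1)))² = (301 + (-369 - 10*(-5))/(237 + 48*(-1)))² = (301 + (-369 + 50)/(237 - 48))² = (301 - 319/189)² = (56570/189)² = 3200164900/35721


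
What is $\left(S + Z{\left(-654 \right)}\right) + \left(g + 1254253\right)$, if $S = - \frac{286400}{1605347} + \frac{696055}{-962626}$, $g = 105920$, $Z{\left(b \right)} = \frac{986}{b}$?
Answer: $\frac{687333705612852804721}{505329044919594} \approx 1.3602 \cdot 10^{6}$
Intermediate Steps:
$S = - \frac{1393105892485}{1545348761222}$ ($S = \left(-286400\right) \frac{1}{1605347} + 696055 \left(- \frac{1}{962626}\right) = - \frac{286400}{1605347} - \frac{696055}{962626} = - \frac{1393105892485}{1545348761222} \approx -0.90148$)
$\left(S + Z{\left(-654 \right)}\right) + \left(g + 1254253\right) = \left(- \frac{1393105892485}{1545348761222} + \frac{986}{-654}\right) + \left(105920 + 1254253\right) = \left(- \frac{1393105892485}{1545348761222} + 986 \left(- \frac{1}{654}\right)\right) + 1360173 = \left(- \frac{1393105892485}{1545348761222} - \frac{493}{327}\right) + 1360173 = - \frac{1217402566125041}{505329044919594} + 1360173 = \frac{687333705612852804721}{505329044919594}$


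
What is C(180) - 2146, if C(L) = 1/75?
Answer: -160949/75 ≈ -2146.0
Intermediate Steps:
C(L) = 1/75
C(180) - 2146 = 1/75 - 2146 = -160949/75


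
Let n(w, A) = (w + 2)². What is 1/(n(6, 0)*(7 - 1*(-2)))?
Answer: 1/576 ≈ 0.0017361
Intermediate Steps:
n(w, A) = (2 + w)²
1/(n(6, 0)*(7 - 1*(-2))) = 1/((2 + 6)²*(7 - 1*(-2))) = 1/(8²*(7 + 2)) = 1/(64*9) = 1/576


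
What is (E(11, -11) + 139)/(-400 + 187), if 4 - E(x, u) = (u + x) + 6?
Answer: -137/213 ≈ -0.64319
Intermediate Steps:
E(x, u) = -2 - u - x (E(x, u) = 4 - ((u + x) + 6) = 4 - (6 + u + x) = 4 + (-6 - u - x) = -2 - u - x)
(E(11, -11) + 139)/(-400 + 187) = ((-2 - 1*(-11) - 1*11) + 139)/(-400 + 187) = ((-2 + 11 - 11) + 139)/(-213) = (-2 + 139)*(-1/213) = 137*(-1/213) = -137/213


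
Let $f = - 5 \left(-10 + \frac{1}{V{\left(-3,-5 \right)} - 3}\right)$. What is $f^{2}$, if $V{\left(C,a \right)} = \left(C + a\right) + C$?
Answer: $\frac{497025}{196} \approx 2535.8$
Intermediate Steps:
$V{\left(C,a \right)} = a + 2 C$
$f = \frac{705}{14}$ ($f = - 5 \left(-10 + \frac{1}{\left(-5 + 2 \left(-3\right)\right) - 3}\right) = - 5 \left(-10 + \frac{1}{\left(-5 - 6\right) - 3}\right) = - 5 \left(-10 + \frac{1}{-11 - 3}\right) = - 5 \left(-10 + \frac{1}{-14}\right) = - 5 \left(-10 - \frac{1}{14}\right) = \left(-5\right) \left(- \frac{141}{14}\right) = \frac{705}{14} \approx 50.357$)
$f^{2} = \left(\frac{705}{14}\right)^{2} = \frac{497025}{196}$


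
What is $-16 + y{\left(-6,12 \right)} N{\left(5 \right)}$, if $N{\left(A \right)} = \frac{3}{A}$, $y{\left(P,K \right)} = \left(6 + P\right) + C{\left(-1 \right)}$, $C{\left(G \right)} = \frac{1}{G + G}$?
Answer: $- \frac{163}{10} \approx -16.3$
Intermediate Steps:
$C{\left(G \right)} = \frac{1}{2 G}$
$y{\left(P,K \right)} = \frac{11}{2} + P$ ($y{\left(P,K \right)} = \left(6 + P\right) + \frac{1}{2 \left(-1\right)} = \left(6 + P\right) + \frac{1}{2} \left(-1\right) = \left(6 + P\right) - \frac{1}{2} = \frac{11}{2} + P$)
$-16 + y{\left(-6,12 \right)} N{\left(5 \right)} = -16 + \left(\frac{11}{2} - 6\right) \frac{3}{5} = -16 - \frac{3 \cdot \frac{1}{5}}{2} = -16 - \frac{3}{10} = - \frac{163}{10}$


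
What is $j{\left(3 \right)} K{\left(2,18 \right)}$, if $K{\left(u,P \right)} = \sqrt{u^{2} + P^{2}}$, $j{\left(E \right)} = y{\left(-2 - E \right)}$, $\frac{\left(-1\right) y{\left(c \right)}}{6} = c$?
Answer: $60 \sqrt{82} \approx 543.32$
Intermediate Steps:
$y{\left(c \right)} = - 6 c$
$j{\left(E \right)} = 12 + 6 E$ ($j{\left(E \right)} = - 6 \left(-2 - E\right) = 12 + 6 E$)
$K{\left(u,P \right)} = \sqrt{P^{2} + u^{2}}$
$j{\left(3 \right)} K{\left(2,18 \right)} = \left(12 + 6 \cdot 3\right) \sqrt{18^{2} + 2^{2}} = \left(12 + 18\right) \sqrt{324 + 4} = 30 \sqrt{328} = 30 \cdot 2 \sqrt{82} = 60 \sqrt{82}$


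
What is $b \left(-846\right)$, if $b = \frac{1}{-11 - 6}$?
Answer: $\frac{846}{17} \approx 49.765$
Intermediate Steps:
$b = - \frac{1}{17}$ ($b = \frac{1}{-17} = - \frac{1}{17} \approx -0.058824$)
$b \left(-846\right) = \left(- \frac{1}{17}\right) \left(-846\right) = \frac{846}{17}$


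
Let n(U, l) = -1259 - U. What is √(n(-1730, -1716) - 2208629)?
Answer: I*√2208158 ≈ 1486.0*I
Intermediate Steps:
√(n(-1730, -1716) - 2208629) = √((-1259 - 1*(-1730)) - 2208629) = √((-1259 + 1730) - 2208629) = √(471 - 2208629) = √(-2208158) = I*√2208158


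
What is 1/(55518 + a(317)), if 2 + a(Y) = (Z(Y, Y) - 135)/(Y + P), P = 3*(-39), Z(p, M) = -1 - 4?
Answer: 10/555153 ≈ 1.8013e-5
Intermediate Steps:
Z(p, M) = -5
P = -117
a(Y) = -2 - 140/(-117 + Y) (a(Y) = -2 + (-5 - 135)/(Y - 117) = -2 - 140/(-117 + Y))
1/(55518 + a(317)) = 1/(55518 + 2*(47 - 1*317)/(-117 + 317)) = 1/(55518 + 2*(47 - 317)/200) = 1/(55518 + 2*(1/200)*(-270)) = 1/(55518 - 27/10) = 1/(555153/10) = 10/555153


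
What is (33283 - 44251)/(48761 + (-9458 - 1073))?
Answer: -5484/19115 ≈ -0.28690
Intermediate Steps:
(33283 - 44251)/(48761 + (-9458 - 1073)) = -10968/(48761 - 10531) = -10968/38230 = -10968*1/38230 = -5484/19115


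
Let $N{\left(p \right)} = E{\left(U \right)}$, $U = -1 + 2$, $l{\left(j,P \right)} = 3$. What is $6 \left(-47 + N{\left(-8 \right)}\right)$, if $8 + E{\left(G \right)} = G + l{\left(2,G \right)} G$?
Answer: $-306$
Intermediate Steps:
$U = 1$
$E{\left(G \right)} = -8 + 4 G$ ($E{\left(G \right)} = -8 + \left(G + 3 G\right) = -8 + 4 G$)
$N{\left(p \right)} = -4$ ($N{\left(p \right)} = -8 + 4 \cdot 1 = -8 + 4 = -4$)
$6 \left(-47 + N{\left(-8 \right)}\right) = 6 \left(-47 - 4\right) = 6 \left(-51\right) = -306$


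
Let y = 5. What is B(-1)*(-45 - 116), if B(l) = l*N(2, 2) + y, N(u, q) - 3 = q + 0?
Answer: 0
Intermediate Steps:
N(u, q) = 3 + q (N(u, q) = 3 + (q + 0) = 3 + q)
B(l) = 5 + 5*l (B(l) = l*(3 + 2) + 5 = l*5 + 5 = 5*l + 5 = 5 + 5*l)
B(-1)*(-45 - 116) = (5 + 5*(-1))*(-45 - 116) = (5 - 5)*(-161) = 0*(-161) = 0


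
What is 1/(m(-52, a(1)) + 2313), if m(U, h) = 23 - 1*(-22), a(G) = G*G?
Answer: 1/2358 ≈ 0.00042409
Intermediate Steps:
a(G) = G**2
m(U, h) = 45 (m(U, h) = 23 + 22 = 45)
1/(m(-52, a(1)) + 2313) = 1/(45 + 2313) = 1/2358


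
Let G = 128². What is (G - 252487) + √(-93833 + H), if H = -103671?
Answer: -236103 + 8*I*√3086 ≈ -2.361e+5 + 444.41*I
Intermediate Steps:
G = 16384
(G - 252487) + √(-93833 + H) = (16384 - 252487) + √(-93833 - 103671) = -236103 + √(-197504) = -236103 + 8*I*√3086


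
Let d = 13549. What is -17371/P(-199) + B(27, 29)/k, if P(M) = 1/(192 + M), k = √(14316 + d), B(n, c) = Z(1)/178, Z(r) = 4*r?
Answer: 121597 + 2*√27865/2479985 ≈ 1.2160e+5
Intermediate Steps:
B(n, c) = 2/89 (B(n, c) = (4*1)/178 = 4*(1/178) = 2/89)
k = √27865 (k = √(14316 + 13549) = √27865 ≈ 166.93)
-17371/P(-199) + B(27, 29)/k = -17371/(1/(192 - 199)) + 2/(89*(√27865)) = -17371/(1/(-7)) + 2*(√27865/27865)/89 = -17371/(-⅐) + 2*√27865/2479985 = -17371*(-7) + 2*√27865/2479985 = 121597 + 2*√27865/2479985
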